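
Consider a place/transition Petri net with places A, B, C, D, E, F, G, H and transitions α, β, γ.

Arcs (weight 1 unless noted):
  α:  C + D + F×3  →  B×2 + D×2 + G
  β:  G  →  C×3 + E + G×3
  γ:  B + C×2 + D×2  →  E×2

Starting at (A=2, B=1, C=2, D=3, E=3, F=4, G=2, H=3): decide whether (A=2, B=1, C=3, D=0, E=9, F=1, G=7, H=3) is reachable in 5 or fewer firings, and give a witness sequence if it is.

YES — reachable via ⟨α, β, β, γ, γ⟩ (5 firings)

step 1: fire α:  (A=2, B=1, C=2, D=3, E=3, F=4, G=2, H=3) → (A=2, B=3, C=1, D=4, E=3, F=1, G=3, H=3)
step 2: fire β:  (A=2, B=3, C=1, D=4, E=3, F=1, G=3, H=3) → (A=2, B=3, C=4, D=4, E=4, F=1, G=5, H=3)
step 3: fire β:  (A=2, B=3, C=4, D=4, E=4, F=1, G=5, H=3) → (A=2, B=3, C=7, D=4, E=5, F=1, G=7, H=3)
step 4: fire γ:  (A=2, B=3, C=7, D=4, E=5, F=1, G=7, H=3) → (A=2, B=2, C=5, D=2, E=7, F=1, G=7, H=3)
step 5: fire γ:  (A=2, B=2, C=5, D=2, E=7, F=1, G=7, H=3) → (A=2, B=1, C=3, D=0, E=9, F=1, G=7, H=3)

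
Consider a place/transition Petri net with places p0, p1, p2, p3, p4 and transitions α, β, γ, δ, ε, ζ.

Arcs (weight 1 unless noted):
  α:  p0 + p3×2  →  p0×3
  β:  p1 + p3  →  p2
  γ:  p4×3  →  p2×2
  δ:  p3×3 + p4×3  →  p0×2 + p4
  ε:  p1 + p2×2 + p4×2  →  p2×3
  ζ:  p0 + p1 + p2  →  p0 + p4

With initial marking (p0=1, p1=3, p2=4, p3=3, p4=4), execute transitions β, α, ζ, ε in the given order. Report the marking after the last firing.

(p0=3, p1=0, p2=5, p3=0, p4=3)

step 1: fire β:  (p0=1, p1=3, p2=4, p3=3, p4=4) → (p0=1, p1=2, p2=5, p3=2, p4=4)
step 2: fire α:  (p0=1, p1=2, p2=5, p3=2, p4=4) → (p0=3, p1=2, p2=5, p3=0, p4=4)
step 3: fire ζ:  (p0=3, p1=2, p2=5, p3=0, p4=4) → (p0=3, p1=1, p2=4, p3=0, p4=5)
step 4: fire ε:  (p0=3, p1=1, p2=4, p3=0, p4=5) → (p0=3, p1=0, p2=5, p3=0, p4=3)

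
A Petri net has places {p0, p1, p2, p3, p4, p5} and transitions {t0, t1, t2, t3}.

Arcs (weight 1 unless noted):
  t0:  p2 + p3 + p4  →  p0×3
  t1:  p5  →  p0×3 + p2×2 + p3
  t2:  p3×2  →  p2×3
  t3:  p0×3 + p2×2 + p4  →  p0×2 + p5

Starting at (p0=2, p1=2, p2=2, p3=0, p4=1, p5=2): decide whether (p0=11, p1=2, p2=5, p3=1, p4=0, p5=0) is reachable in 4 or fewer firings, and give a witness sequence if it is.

step 1: fire t1:  (p0=2, p1=2, p2=2, p3=0, p4=1, p5=2) → (p0=5, p1=2, p2=4, p3=1, p4=1, p5=1)
step 2: fire t0:  (p0=5, p1=2, p2=4, p3=1, p4=1, p5=1) → (p0=8, p1=2, p2=3, p3=0, p4=0, p5=1)
step 3: fire t1:  (p0=8, p1=2, p2=3, p3=0, p4=0, p5=1) → (p0=11, p1=2, p2=5, p3=1, p4=0, p5=0)

YES — reachable via ⟨t1, t0, t1⟩ (3 firings)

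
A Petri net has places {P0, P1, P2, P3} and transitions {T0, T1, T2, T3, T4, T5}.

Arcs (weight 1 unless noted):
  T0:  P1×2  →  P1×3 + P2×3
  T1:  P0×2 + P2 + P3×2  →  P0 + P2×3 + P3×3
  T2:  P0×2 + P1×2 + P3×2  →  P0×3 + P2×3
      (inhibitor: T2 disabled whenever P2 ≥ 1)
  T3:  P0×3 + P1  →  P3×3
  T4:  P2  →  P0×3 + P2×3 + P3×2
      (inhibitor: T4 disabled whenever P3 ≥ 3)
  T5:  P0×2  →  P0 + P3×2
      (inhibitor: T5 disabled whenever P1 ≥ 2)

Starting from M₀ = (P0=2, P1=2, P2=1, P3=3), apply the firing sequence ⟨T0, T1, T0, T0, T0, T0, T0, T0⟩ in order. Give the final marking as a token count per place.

step 1: fire T0:  (P0=2, P1=2, P2=1, P3=3) → (P0=2, P1=3, P2=4, P3=3)
step 2: fire T1:  (P0=2, P1=3, P2=4, P3=3) → (P0=1, P1=3, P2=6, P3=4)
step 3: fire T0:  (P0=1, P1=3, P2=6, P3=4) → (P0=1, P1=4, P2=9, P3=4)
step 4: fire T0:  (P0=1, P1=4, P2=9, P3=4) → (P0=1, P1=5, P2=12, P3=4)
step 5: fire T0:  (P0=1, P1=5, P2=12, P3=4) → (P0=1, P1=6, P2=15, P3=4)
step 6: fire T0:  (P0=1, P1=6, P2=15, P3=4) → (P0=1, P1=7, P2=18, P3=4)
step 7: fire T0:  (P0=1, P1=7, P2=18, P3=4) → (P0=1, P1=8, P2=21, P3=4)
step 8: fire T0:  (P0=1, P1=8, P2=21, P3=4) → (P0=1, P1=9, P2=24, P3=4)

(P0=1, P1=9, P2=24, P3=4)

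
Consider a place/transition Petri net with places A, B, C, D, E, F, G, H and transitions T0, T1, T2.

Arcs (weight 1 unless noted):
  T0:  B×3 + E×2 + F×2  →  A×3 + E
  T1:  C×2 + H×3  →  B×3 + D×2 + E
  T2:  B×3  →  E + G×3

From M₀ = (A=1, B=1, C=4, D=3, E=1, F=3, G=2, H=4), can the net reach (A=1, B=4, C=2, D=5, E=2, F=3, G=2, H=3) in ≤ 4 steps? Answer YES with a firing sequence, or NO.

NO — not reachable within 4 firings

depth 0: 1 marking
depth 1: 2 markings reached so far
depth 2: 4 markings reached so far
depth 3: 4 markings reached so far
(frontier empty at depth 3; search complete)
target is not among the 4 markings reachable within 4 steps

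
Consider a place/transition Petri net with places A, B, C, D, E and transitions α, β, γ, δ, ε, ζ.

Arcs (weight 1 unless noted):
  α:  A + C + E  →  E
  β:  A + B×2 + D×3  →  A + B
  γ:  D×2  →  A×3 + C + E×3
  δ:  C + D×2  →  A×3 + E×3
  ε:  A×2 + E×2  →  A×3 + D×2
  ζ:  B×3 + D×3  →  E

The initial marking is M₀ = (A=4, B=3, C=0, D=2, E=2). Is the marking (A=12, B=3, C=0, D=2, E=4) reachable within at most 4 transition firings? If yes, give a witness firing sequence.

step 1: fire γ:  (A=4, B=3, C=0, D=2, E=2) → (A=7, B=3, C=1, D=0, E=5)
step 2: fire ε:  (A=7, B=3, C=1, D=0, E=5) → (A=8, B=3, C=1, D=2, E=3)
step 3: fire δ:  (A=8, B=3, C=1, D=2, E=3) → (A=11, B=3, C=0, D=0, E=6)
step 4: fire ε:  (A=11, B=3, C=0, D=0, E=6) → (A=12, B=3, C=0, D=2, E=4)

YES — reachable via ⟨γ, ε, δ, ε⟩ (4 firings)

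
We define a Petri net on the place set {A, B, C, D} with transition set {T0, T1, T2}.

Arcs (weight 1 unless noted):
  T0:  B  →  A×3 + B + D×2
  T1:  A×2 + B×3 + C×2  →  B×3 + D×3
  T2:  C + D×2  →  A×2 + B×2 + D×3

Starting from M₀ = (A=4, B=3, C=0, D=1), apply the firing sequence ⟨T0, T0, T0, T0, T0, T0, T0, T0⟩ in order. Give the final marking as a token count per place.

step 1: fire T0:  (A=4, B=3, C=0, D=1) → (A=7, B=3, C=0, D=3)
step 2: fire T0:  (A=7, B=3, C=0, D=3) → (A=10, B=3, C=0, D=5)
step 3: fire T0:  (A=10, B=3, C=0, D=5) → (A=13, B=3, C=0, D=7)
step 4: fire T0:  (A=13, B=3, C=0, D=7) → (A=16, B=3, C=0, D=9)
step 5: fire T0:  (A=16, B=3, C=0, D=9) → (A=19, B=3, C=0, D=11)
step 6: fire T0:  (A=19, B=3, C=0, D=11) → (A=22, B=3, C=0, D=13)
step 7: fire T0:  (A=22, B=3, C=0, D=13) → (A=25, B=3, C=0, D=15)
step 8: fire T0:  (A=25, B=3, C=0, D=15) → (A=28, B=3, C=0, D=17)

(A=28, B=3, C=0, D=17)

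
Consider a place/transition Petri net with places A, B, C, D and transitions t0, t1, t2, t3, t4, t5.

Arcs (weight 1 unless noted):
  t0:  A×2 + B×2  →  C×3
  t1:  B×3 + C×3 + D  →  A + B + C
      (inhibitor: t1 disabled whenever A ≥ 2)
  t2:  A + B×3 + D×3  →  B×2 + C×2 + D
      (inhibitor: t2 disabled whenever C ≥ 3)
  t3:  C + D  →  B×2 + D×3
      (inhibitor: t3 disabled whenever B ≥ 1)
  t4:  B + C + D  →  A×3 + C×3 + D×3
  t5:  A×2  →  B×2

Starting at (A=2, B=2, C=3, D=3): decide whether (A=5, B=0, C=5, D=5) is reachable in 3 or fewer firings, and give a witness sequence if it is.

depth 0: 1 marking
depth 1: 4 markings reached so far
depth 2: 8 markings reached so far
depth 3: 14 markings reached so far
target is not among the 14 markings reachable within 3 steps

NO — not reachable within 3 firings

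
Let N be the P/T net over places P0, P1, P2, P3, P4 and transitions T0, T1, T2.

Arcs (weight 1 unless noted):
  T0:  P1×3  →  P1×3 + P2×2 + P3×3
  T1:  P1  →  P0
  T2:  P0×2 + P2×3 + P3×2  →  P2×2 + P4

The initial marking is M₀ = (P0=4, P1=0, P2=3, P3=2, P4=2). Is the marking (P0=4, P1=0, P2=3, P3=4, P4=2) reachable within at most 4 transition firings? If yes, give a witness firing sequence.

NO — not reachable within 4 firings

depth 0: 1 marking
depth 1: 2 markings reached so far
depth 2: 2 markings reached so far
(frontier empty at depth 2; search complete)
target is not among the 2 markings reachable within 4 steps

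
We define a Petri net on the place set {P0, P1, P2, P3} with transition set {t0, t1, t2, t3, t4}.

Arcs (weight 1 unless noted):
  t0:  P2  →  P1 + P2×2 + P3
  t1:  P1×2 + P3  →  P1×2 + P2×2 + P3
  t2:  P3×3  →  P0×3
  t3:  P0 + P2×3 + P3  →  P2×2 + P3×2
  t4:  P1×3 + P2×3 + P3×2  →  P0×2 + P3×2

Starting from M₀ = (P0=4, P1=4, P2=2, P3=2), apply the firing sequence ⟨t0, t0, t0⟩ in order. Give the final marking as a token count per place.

step 1: fire t0:  (P0=4, P1=4, P2=2, P3=2) → (P0=4, P1=5, P2=3, P3=3)
step 2: fire t0:  (P0=4, P1=5, P2=3, P3=3) → (P0=4, P1=6, P2=4, P3=4)
step 3: fire t0:  (P0=4, P1=6, P2=4, P3=4) → (P0=4, P1=7, P2=5, P3=5)

(P0=4, P1=7, P2=5, P3=5)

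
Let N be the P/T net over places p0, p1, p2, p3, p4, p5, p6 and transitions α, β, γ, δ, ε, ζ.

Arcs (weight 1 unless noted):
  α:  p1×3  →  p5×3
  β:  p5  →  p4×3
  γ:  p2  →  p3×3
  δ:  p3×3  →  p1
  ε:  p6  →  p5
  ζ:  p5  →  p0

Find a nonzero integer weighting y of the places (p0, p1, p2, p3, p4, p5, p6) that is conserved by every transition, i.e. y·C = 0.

y = (p0:3, p1:3, p2:3, p3:1, p4:1, p5:3, p6:3)

Incidence matrix C (rows=places, cols=transitions):
        α    β    γ    δ    ε    ζ
   p0   0    0    0    0    0    1
   p1  -3    0    0    1    0    0
   p2   0    0   -1    0    0    0
   p3   0    0    3   -3    0    0
   p4   0    3    0    0    0    0
   p5   3   -1    0    0    1   -1
   p6   0    0    0    0   -1    0

Candidate y = [3, 3, 3, 1, 1, 3, 3]; check y·C column-wise:
  col α: 3·0 + 3·-3 + 3·0 + 1·0 + 1·0 + 3·3 + 3·0 = 0
  col β: 3·0 + 3·0 + 3·0 + 1·0 + 1·3 + 3·-1 + 3·0 = 0
  col γ: 3·0 + 3·0 + 3·-1 + 1·3 + 1·0 + 3·0 + 3·0 = 0
  col δ: 3·0 + 3·1 + 3·0 + 1·-3 + 1·0 + 3·0 + 3·0 = 0
  col ε: 3·0 + 3·0 + 3·0 + 1·0 + 1·0 + 3·1 + 3·-1 = 0
  col ζ: 3·1 + 3·0 + 3·0 + 1·0 + 1·0 + 3·-1 + 3·0 = 0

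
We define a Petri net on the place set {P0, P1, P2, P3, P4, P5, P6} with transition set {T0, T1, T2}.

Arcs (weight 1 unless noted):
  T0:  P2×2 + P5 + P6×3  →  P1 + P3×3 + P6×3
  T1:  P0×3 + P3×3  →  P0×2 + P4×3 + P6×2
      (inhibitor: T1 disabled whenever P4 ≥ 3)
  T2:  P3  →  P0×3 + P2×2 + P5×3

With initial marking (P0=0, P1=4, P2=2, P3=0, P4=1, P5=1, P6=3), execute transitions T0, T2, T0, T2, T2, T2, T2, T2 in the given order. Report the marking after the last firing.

step 1: fire T0:  (P0=0, P1=4, P2=2, P3=0, P4=1, P5=1, P6=3) → (P0=0, P1=5, P2=0, P3=3, P4=1, P5=0, P6=3)
step 2: fire T2:  (P0=0, P1=5, P2=0, P3=3, P4=1, P5=0, P6=3) → (P0=3, P1=5, P2=2, P3=2, P4=1, P5=3, P6=3)
step 3: fire T0:  (P0=3, P1=5, P2=2, P3=2, P4=1, P5=3, P6=3) → (P0=3, P1=6, P2=0, P3=5, P4=1, P5=2, P6=3)
step 4: fire T2:  (P0=3, P1=6, P2=0, P3=5, P4=1, P5=2, P6=3) → (P0=6, P1=6, P2=2, P3=4, P4=1, P5=5, P6=3)
step 5: fire T2:  (P0=6, P1=6, P2=2, P3=4, P4=1, P5=5, P6=3) → (P0=9, P1=6, P2=4, P3=3, P4=1, P5=8, P6=3)
step 6: fire T2:  (P0=9, P1=6, P2=4, P3=3, P4=1, P5=8, P6=3) → (P0=12, P1=6, P2=6, P3=2, P4=1, P5=11, P6=3)
step 7: fire T2:  (P0=12, P1=6, P2=6, P3=2, P4=1, P5=11, P6=3) → (P0=15, P1=6, P2=8, P3=1, P4=1, P5=14, P6=3)
step 8: fire T2:  (P0=15, P1=6, P2=8, P3=1, P4=1, P5=14, P6=3) → (P0=18, P1=6, P2=10, P3=0, P4=1, P5=17, P6=3)

(P0=18, P1=6, P2=10, P3=0, P4=1, P5=17, P6=3)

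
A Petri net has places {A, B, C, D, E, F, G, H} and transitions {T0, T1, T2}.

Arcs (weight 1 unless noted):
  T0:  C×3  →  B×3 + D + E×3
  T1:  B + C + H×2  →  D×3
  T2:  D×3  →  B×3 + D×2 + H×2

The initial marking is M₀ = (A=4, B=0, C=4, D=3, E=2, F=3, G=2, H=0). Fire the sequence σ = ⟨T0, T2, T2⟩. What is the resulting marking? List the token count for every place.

step 1: fire T0:  (A=4, B=0, C=4, D=3, E=2, F=3, G=2, H=0) → (A=4, B=3, C=1, D=4, E=5, F=3, G=2, H=0)
step 2: fire T2:  (A=4, B=3, C=1, D=4, E=5, F=3, G=2, H=0) → (A=4, B=6, C=1, D=3, E=5, F=3, G=2, H=2)
step 3: fire T2:  (A=4, B=6, C=1, D=3, E=5, F=3, G=2, H=2) → (A=4, B=9, C=1, D=2, E=5, F=3, G=2, H=4)

(A=4, B=9, C=1, D=2, E=5, F=3, G=2, H=4)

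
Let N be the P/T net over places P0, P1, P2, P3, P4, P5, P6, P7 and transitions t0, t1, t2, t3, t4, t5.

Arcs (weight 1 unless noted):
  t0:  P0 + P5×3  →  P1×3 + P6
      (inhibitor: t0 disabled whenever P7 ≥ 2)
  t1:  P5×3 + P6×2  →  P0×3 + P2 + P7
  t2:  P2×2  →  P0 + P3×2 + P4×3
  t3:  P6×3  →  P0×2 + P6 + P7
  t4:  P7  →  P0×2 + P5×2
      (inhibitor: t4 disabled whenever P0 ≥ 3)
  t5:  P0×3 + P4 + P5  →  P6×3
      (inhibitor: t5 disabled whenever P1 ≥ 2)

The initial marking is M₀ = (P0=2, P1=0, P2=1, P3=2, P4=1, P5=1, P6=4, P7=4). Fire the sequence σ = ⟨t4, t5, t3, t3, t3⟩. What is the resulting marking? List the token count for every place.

(P0=7, P1=0, P2=1, P3=2, P4=0, P5=2, P6=1, P7=6)

step 1: fire t4:  (P0=2, P1=0, P2=1, P3=2, P4=1, P5=1, P6=4, P7=4) → (P0=4, P1=0, P2=1, P3=2, P4=1, P5=3, P6=4, P7=3)
step 2: fire t5:  (P0=4, P1=0, P2=1, P3=2, P4=1, P5=3, P6=4, P7=3) → (P0=1, P1=0, P2=1, P3=2, P4=0, P5=2, P6=7, P7=3)
step 3: fire t3:  (P0=1, P1=0, P2=1, P3=2, P4=0, P5=2, P6=7, P7=3) → (P0=3, P1=0, P2=1, P3=2, P4=0, P5=2, P6=5, P7=4)
step 4: fire t3:  (P0=3, P1=0, P2=1, P3=2, P4=0, P5=2, P6=5, P7=4) → (P0=5, P1=0, P2=1, P3=2, P4=0, P5=2, P6=3, P7=5)
step 5: fire t3:  (P0=5, P1=0, P2=1, P3=2, P4=0, P5=2, P6=3, P7=5) → (P0=7, P1=0, P2=1, P3=2, P4=0, P5=2, P6=1, P7=6)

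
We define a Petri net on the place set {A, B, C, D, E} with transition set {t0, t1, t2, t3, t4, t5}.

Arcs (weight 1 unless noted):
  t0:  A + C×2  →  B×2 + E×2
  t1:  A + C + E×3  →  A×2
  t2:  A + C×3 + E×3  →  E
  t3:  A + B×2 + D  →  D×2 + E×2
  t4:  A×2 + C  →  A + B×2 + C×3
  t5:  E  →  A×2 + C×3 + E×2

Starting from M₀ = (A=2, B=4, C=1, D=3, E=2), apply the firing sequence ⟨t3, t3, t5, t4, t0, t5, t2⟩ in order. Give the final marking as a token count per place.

step 1: fire t3:  (A=2, B=4, C=1, D=3, E=2) → (A=1, B=2, C=1, D=4, E=4)
step 2: fire t3:  (A=1, B=2, C=1, D=4, E=4) → (A=0, B=0, C=1, D=5, E=6)
step 3: fire t5:  (A=0, B=0, C=1, D=5, E=6) → (A=2, B=0, C=4, D=5, E=7)
step 4: fire t4:  (A=2, B=0, C=4, D=5, E=7) → (A=1, B=2, C=6, D=5, E=7)
step 5: fire t0:  (A=1, B=2, C=6, D=5, E=7) → (A=0, B=4, C=4, D=5, E=9)
step 6: fire t5:  (A=0, B=4, C=4, D=5, E=9) → (A=2, B=4, C=7, D=5, E=10)
step 7: fire t2:  (A=2, B=4, C=7, D=5, E=10) → (A=1, B=4, C=4, D=5, E=8)

(A=1, B=4, C=4, D=5, E=8)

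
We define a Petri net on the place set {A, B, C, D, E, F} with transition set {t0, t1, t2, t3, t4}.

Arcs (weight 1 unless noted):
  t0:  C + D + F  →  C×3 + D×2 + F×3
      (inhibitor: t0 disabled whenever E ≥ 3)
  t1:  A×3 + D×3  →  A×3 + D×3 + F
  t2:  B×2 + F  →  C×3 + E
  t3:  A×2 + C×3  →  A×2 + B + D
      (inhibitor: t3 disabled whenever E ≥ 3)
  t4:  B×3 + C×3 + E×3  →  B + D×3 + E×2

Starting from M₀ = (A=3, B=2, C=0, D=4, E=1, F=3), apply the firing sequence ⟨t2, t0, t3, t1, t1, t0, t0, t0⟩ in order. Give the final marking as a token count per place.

step 1: fire t2:  (A=3, B=2, C=0, D=4, E=1, F=3) → (A=3, B=0, C=3, D=4, E=2, F=2)
step 2: fire t0:  (A=3, B=0, C=3, D=4, E=2, F=2) → (A=3, B=0, C=5, D=5, E=2, F=4)
step 3: fire t3:  (A=3, B=0, C=5, D=5, E=2, F=4) → (A=3, B=1, C=2, D=6, E=2, F=4)
step 4: fire t1:  (A=3, B=1, C=2, D=6, E=2, F=4) → (A=3, B=1, C=2, D=6, E=2, F=5)
step 5: fire t1:  (A=3, B=1, C=2, D=6, E=2, F=5) → (A=3, B=1, C=2, D=6, E=2, F=6)
step 6: fire t0:  (A=3, B=1, C=2, D=6, E=2, F=6) → (A=3, B=1, C=4, D=7, E=2, F=8)
step 7: fire t0:  (A=3, B=1, C=4, D=7, E=2, F=8) → (A=3, B=1, C=6, D=8, E=2, F=10)
step 8: fire t0:  (A=3, B=1, C=6, D=8, E=2, F=10) → (A=3, B=1, C=8, D=9, E=2, F=12)

(A=3, B=1, C=8, D=9, E=2, F=12)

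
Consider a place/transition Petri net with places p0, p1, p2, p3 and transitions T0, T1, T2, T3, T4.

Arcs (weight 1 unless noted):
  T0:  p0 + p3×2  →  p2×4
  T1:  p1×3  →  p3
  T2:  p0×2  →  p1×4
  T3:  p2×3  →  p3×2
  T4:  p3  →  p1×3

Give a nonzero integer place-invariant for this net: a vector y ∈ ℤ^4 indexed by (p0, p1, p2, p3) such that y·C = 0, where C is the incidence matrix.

y = (p0:2, p1:1, p2:2, p3:3)

Incidence matrix C (rows=places, cols=transitions):
       T0   T1   T2   T3   T4
   p0  -1    0   -2    0    0
   p1   0   -3    4    0    3
   p2   4    0    0   -3    0
   p3  -2    1    0    2   -1

Candidate y = [2, 1, 2, 3]; check y·C column-wise:
  col T0: 2·-1 + 1·0 + 2·4 + 3·-2 = 0
  col T1: 2·0 + 1·-3 + 2·0 + 3·1 = 0
  col T2: 2·-2 + 1·4 + 2·0 + 3·0 = 0
  col T3: 2·0 + 1·0 + 2·-3 + 3·2 = 0
  col T4: 2·0 + 1·3 + 2·0 + 3·-1 = 0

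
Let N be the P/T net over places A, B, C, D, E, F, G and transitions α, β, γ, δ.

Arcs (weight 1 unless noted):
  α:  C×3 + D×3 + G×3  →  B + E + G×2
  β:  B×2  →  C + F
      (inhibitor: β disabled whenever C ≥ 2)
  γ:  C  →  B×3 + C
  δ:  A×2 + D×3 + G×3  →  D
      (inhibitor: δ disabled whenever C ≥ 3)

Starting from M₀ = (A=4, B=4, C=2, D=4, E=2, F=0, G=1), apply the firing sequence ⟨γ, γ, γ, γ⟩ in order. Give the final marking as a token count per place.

step 1: fire γ:  (A=4, B=4, C=2, D=4, E=2, F=0, G=1) → (A=4, B=7, C=2, D=4, E=2, F=0, G=1)
step 2: fire γ:  (A=4, B=7, C=2, D=4, E=2, F=0, G=1) → (A=4, B=10, C=2, D=4, E=2, F=0, G=1)
step 3: fire γ:  (A=4, B=10, C=2, D=4, E=2, F=0, G=1) → (A=4, B=13, C=2, D=4, E=2, F=0, G=1)
step 4: fire γ:  (A=4, B=13, C=2, D=4, E=2, F=0, G=1) → (A=4, B=16, C=2, D=4, E=2, F=0, G=1)

(A=4, B=16, C=2, D=4, E=2, F=0, G=1)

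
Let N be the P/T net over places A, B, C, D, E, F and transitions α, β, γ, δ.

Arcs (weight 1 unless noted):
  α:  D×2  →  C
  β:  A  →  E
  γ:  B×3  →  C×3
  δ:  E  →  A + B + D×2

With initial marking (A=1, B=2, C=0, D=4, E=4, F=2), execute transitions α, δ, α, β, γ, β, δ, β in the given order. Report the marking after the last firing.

step 1: fire α:  (A=1, B=2, C=0, D=4, E=4, F=2) → (A=1, B=2, C=1, D=2, E=4, F=2)
step 2: fire δ:  (A=1, B=2, C=1, D=2, E=4, F=2) → (A=2, B=3, C=1, D=4, E=3, F=2)
step 3: fire α:  (A=2, B=3, C=1, D=4, E=3, F=2) → (A=2, B=3, C=2, D=2, E=3, F=2)
step 4: fire β:  (A=2, B=3, C=2, D=2, E=3, F=2) → (A=1, B=3, C=2, D=2, E=4, F=2)
step 5: fire γ:  (A=1, B=3, C=2, D=2, E=4, F=2) → (A=1, B=0, C=5, D=2, E=4, F=2)
step 6: fire β:  (A=1, B=0, C=5, D=2, E=4, F=2) → (A=0, B=0, C=5, D=2, E=5, F=2)
step 7: fire δ:  (A=0, B=0, C=5, D=2, E=5, F=2) → (A=1, B=1, C=5, D=4, E=4, F=2)
step 8: fire β:  (A=1, B=1, C=5, D=4, E=4, F=2) → (A=0, B=1, C=5, D=4, E=5, F=2)

(A=0, B=1, C=5, D=4, E=5, F=2)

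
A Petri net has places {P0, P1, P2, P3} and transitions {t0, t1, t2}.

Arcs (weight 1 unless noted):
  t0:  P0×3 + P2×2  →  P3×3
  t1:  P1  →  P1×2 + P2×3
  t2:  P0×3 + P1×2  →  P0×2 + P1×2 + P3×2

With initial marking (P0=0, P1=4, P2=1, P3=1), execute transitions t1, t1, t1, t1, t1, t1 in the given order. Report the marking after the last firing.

step 1: fire t1:  (P0=0, P1=4, P2=1, P3=1) → (P0=0, P1=5, P2=4, P3=1)
step 2: fire t1:  (P0=0, P1=5, P2=4, P3=1) → (P0=0, P1=6, P2=7, P3=1)
step 3: fire t1:  (P0=0, P1=6, P2=7, P3=1) → (P0=0, P1=7, P2=10, P3=1)
step 4: fire t1:  (P0=0, P1=7, P2=10, P3=1) → (P0=0, P1=8, P2=13, P3=1)
step 5: fire t1:  (P0=0, P1=8, P2=13, P3=1) → (P0=0, P1=9, P2=16, P3=1)
step 6: fire t1:  (P0=0, P1=9, P2=16, P3=1) → (P0=0, P1=10, P2=19, P3=1)

(P0=0, P1=10, P2=19, P3=1)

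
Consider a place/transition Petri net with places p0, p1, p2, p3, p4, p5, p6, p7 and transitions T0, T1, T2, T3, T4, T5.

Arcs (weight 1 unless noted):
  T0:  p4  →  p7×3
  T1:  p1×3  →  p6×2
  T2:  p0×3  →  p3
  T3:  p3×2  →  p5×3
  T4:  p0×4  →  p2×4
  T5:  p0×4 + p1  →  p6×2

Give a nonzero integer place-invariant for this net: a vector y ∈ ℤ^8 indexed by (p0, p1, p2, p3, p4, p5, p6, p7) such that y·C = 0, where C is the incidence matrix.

Incidence matrix C (rows=places, cols=transitions):
       T0   T1   T2   T3   T4   T5
   p0   0    0   -3    0   -4   -4
   p1   0   -3    0    0    0   -1
   p2   0    0    0    0    4    0
   p3   0    0    1   -2    0    0
   p4  -1    0    0    0    0    0
   p5   0    0    0    3    0    0
   p6   0    2    0    0    0    2
   p7   3    0    0    0    0    0

Candidate y = [1, 2, 1, 3, 0, 2, 3, 0]; check y·C column-wise:
  col T0: 1·0 + 2·0 + 1·0 + 3·0 + 0·-1 + 2·0 + 3·0 + 0·3 = 0
  col T1: 1·0 + 2·-3 + 1·0 + 3·0 + 2·0 + 3·2 = 0
  col T2: 1·-3 + 2·0 + 1·0 + 3·1 + 2·0 + 3·0 = 0
  col T3: 1·0 + 2·0 + 1·0 + 3·-2 + 2·3 + 3·0 = 0
  col T4: 1·-4 + 2·0 + 1·4 + 3·0 + 2·0 + 3·0 = 0
  col T5: 1·-4 + 2·-1 + 1·0 + 3·0 + 2·0 + 3·2 = 0

y = (p0:1, p1:2, p2:1, p3:3, p4:0, p5:2, p6:3, p7:0)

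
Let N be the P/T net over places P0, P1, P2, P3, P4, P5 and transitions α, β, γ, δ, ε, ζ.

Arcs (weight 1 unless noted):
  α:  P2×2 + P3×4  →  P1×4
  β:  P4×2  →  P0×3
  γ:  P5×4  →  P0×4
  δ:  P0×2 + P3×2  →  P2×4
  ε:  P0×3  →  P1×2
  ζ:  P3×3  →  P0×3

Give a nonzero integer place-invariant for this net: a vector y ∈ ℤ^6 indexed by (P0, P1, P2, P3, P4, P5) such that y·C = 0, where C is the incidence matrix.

y = (P0:2, P1:3, P2:2, P3:2, P4:3, P5:2)

Incidence matrix C (rows=places, cols=transitions):
        α    β    γ    δ    ε    ζ
   P0   0    3    4   -2   -3    3
   P1   4    0    0    0    2    0
   P2  -2    0    0    4    0    0
   P3  -4    0    0   -2    0   -3
   P4   0   -2    0    0    0    0
   P5   0    0   -4    0    0    0

Candidate y = [2, 3, 2, 2, 3, 2]; check y·C column-wise:
  col α: 2·0 + 3·4 + 2·-2 + 2·-4 + 3·0 + 2·0 = 0
  col β: 2·3 + 3·0 + 2·0 + 2·0 + 3·-2 + 2·0 = 0
  col γ: 2·4 + 3·0 + 2·0 + 2·0 + 3·0 + 2·-4 = 0
  col δ: 2·-2 + 3·0 + 2·4 + 2·-2 + 3·0 + 2·0 = 0
  col ε: 2·-3 + 3·2 + 2·0 + 2·0 + 3·0 + 2·0 = 0
  col ζ: 2·3 + 3·0 + 2·0 + 2·-3 + 3·0 + 2·0 = 0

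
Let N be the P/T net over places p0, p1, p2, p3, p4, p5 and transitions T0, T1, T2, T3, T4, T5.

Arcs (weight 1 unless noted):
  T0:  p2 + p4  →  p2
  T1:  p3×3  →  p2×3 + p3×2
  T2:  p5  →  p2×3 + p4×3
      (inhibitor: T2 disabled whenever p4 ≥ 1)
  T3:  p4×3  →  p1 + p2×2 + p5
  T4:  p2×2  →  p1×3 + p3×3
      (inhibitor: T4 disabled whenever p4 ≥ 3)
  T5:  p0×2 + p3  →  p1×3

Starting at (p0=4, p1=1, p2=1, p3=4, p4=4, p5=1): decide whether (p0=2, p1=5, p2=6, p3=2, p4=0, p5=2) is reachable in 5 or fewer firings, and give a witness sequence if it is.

YES — reachable via ⟨T0, T1, T3, T5⟩ (4 firings)

step 1: fire T0:  (p0=4, p1=1, p2=1, p3=4, p4=4, p5=1) → (p0=4, p1=1, p2=1, p3=4, p4=3, p5=1)
step 2: fire T1:  (p0=4, p1=1, p2=1, p3=4, p4=3, p5=1) → (p0=4, p1=1, p2=4, p3=3, p4=3, p5=1)
step 3: fire T3:  (p0=4, p1=1, p2=4, p3=3, p4=3, p5=1) → (p0=4, p1=2, p2=6, p3=3, p4=0, p5=2)
step 4: fire T5:  (p0=4, p1=2, p2=6, p3=3, p4=0, p5=2) → (p0=2, p1=5, p2=6, p3=2, p4=0, p5=2)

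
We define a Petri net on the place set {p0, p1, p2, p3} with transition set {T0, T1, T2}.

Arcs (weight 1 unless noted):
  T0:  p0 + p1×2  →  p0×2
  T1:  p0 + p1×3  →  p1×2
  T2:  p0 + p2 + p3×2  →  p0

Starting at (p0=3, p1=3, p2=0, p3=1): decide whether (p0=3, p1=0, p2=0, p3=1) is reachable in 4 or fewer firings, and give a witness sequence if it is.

YES — reachable via ⟨T1, T0⟩ (2 firings)

step 1: fire T1:  (p0=3, p1=3, p2=0, p3=1) → (p0=2, p1=2, p2=0, p3=1)
step 2: fire T0:  (p0=2, p1=2, p2=0, p3=1) → (p0=3, p1=0, p2=0, p3=1)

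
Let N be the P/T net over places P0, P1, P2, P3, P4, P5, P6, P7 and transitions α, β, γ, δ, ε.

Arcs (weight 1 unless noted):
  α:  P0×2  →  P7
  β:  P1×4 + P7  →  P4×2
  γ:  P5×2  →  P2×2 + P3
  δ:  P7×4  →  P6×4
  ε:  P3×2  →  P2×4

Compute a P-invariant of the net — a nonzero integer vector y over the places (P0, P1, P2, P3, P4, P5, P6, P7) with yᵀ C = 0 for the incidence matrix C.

Incidence matrix C (rows=places, cols=transitions):
        α    β    γ    δ    ε
   P0  -2    0    0    0    0
   P1   0   -4    0    0    0
   P2   0    0    2    0    4
   P3   0    0    1    0   -2
   P4   0    2    0    0    0
   P5   0    0   -2    0    0
   P6   0    0    0    4    0
   P7   1   -1    0   -4    0

Candidate y = [0, 1, 0, 0, 2, 0, 0, 0]; check y·C column-wise:
  col α: 0·-2 + 1·0 + 2·0 + 0·1 = 0
  col β: 1·-4 + 2·2 + 0·-1 = 0
  col γ: 1·0 + 0·2 + 0·1 + 2·0 + 0·-2 = 0
  col δ: 1·0 + 2·0 + 0·4 + 0·-4 = 0
  col ε: 1·0 + 0·4 + 0·-2 + 2·0 = 0

y = (P0:0, P1:1, P2:0, P3:0, P4:2, P5:0, P6:0, P7:0)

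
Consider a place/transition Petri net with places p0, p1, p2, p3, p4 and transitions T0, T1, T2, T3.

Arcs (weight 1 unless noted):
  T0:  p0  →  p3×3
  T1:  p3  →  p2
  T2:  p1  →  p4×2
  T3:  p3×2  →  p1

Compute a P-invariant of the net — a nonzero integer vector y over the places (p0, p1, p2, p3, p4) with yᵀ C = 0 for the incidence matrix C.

Incidence matrix C (rows=places, cols=transitions):
       T0   T1   T2   T3
   p0  -1    0    0    0
   p1   0    0   -1    1
   p2   0    1    0    0
   p3   3   -1    0   -2
   p4   0    0    2    0

Candidate y = [3, 2, 1, 1, 1]; check y·C column-wise:
  col T0: 3·-1 + 2·0 + 1·0 + 1·3 + 1·0 = 0
  col T1: 3·0 + 2·0 + 1·1 + 1·-1 + 1·0 = 0
  col T2: 3·0 + 2·-1 + 1·0 + 1·0 + 1·2 = 0
  col T3: 3·0 + 2·1 + 1·0 + 1·-2 + 1·0 = 0

y = (p0:3, p1:2, p2:1, p3:1, p4:1)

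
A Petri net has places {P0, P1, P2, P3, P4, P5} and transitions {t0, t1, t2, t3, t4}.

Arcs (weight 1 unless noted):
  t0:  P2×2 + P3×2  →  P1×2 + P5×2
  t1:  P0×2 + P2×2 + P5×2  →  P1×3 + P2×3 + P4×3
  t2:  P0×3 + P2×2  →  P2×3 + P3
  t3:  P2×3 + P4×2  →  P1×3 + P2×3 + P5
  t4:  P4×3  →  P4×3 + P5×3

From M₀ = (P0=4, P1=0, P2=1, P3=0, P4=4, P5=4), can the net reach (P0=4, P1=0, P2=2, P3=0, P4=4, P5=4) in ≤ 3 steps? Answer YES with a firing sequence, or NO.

NO — not reachable within 3 firings

depth 0: 1 marking
depth 1: 2 markings reached so far
depth 2: 3 markings reached so far
depth 3: 4 markings reached so far
target is not among the 4 markings reachable within 3 steps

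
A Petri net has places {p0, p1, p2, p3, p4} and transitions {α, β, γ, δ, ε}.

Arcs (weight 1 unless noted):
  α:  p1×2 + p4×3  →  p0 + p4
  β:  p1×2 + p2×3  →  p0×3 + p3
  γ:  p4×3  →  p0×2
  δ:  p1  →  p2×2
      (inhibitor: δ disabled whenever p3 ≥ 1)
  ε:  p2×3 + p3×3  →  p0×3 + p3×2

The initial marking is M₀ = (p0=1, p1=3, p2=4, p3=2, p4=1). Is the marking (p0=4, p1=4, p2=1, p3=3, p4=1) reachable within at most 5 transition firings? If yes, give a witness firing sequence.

depth 0: 1 marking
depth 1: 2 markings reached so far
depth 2: 2 markings reached so far
(frontier empty at depth 2; search complete)
target is not among the 2 markings reachable within 5 steps

NO — not reachable within 5 firings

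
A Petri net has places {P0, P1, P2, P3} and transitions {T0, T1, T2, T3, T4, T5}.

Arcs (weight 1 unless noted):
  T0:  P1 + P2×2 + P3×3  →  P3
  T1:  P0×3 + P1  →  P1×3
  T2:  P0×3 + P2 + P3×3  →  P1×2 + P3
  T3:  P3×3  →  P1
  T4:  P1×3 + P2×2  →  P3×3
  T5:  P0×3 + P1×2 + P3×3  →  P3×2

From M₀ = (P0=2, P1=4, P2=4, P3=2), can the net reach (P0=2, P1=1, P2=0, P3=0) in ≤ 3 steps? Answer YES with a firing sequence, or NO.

step 1: fire T4:  (P0=2, P1=4, P2=4, P3=2) → (P0=2, P1=1, P2=2, P3=5)
step 2: fire T0:  (P0=2, P1=1, P2=2, P3=5) → (P0=2, P1=0, P2=0, P3=3)
step 3: fire T3:  (P0=2, P1=0, P2=0, P3=3) → (P0=2, P1=1, P2=0, P3=0)

YES — reachable via ⟨T4, T0, T3⟩ (3 firings)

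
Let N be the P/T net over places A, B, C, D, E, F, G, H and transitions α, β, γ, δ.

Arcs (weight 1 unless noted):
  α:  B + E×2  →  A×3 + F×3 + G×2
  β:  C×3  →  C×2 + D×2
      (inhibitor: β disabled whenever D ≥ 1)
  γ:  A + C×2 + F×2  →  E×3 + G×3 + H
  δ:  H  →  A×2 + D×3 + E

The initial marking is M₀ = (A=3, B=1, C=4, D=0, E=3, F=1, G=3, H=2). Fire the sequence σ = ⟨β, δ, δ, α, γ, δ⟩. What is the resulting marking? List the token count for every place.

(A=11, B=0, C=1, D=11, E=7, F=2, G=8, H=0)

step 1: fire β:  (A=3, B=1, C=4, D=0, E=3, F=1, G=3, H=2) → (A=3, B=1, C=3, D=2, E=3, F=1, G=3, H=2)
step 2: fire δ:  (A=3, B=1, C=3, D=2, E=3, F=1, G=3, H=2) → (A=5, B=1, C=3, D=5, E=4, F=1, G=3, H=1)
step 3: fire δ:  (A=5, B=1, C=3, D=5, E=4, F=1, G=3, H=1) → (A=7, B=1, C=3, D=8, E=5, F=1, G=3, H=0)
step 4: fire α:  (A=7, B=1, C=3, D=8, E=5, F=1, G=3, H=0) → (A=10, B=0, C=3, D=8, E=3, F=4, G=5, H=0)
step 5: fire γ:  (A=10, B=0, C=3, D=8, E=3, F=4, G=5, H=0) → (A=9, B=0, C=1, D=8, E=6, F=2, G=8, H=1)
step 6: fire δ:  (A=9, B=0, C=1, D=8, E=6, F=2, G=8, H=1) → (A=11, B=0, C=1, D=11, E=7, F=2, G=8, H=0)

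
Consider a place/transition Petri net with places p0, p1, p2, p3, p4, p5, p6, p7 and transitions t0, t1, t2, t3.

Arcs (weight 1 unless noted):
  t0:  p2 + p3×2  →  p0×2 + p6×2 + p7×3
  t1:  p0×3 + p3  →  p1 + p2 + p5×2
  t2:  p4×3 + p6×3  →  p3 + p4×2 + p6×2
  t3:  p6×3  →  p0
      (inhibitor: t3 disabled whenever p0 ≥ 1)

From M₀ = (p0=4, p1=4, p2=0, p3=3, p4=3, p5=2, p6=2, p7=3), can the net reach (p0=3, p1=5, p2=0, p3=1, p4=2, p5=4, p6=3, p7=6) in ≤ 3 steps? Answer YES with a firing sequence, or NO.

step 1: fire t1:  (p0=4, p1=4, p2=0, p3=3, p4=3, p5=2, p6=2, p7=3) → (p0=1, p1=5, p2=1, p3=2, p4=3, p5=4, p6=2, p7=3)
step 2: fire t0:  (p0=1, p1=5, p2=1, p3=2, p4=3, p5=4, p6=2, p7=3) → (p0=3, p1=5, p2=0, p3=0, p4=3, p5=4, p6=4, p7=6)
step 3: fire t2:  (p0=3, p1=5, p2=0, p3=0, p4=3, p5=4, p6=4, p7=6) → (p0=3, p1=5, p2=0, p3=1, p4=2, p5=4, p6=3, p7=6)

YES — reachable via ⟨t1, t0, t2⟩ (3 firings)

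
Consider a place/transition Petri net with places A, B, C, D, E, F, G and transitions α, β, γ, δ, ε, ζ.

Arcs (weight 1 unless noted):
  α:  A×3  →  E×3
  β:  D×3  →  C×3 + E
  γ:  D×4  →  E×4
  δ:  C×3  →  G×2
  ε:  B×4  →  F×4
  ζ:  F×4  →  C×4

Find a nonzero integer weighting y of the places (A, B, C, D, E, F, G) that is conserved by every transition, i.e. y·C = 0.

Incidence matrix C (rows=places, cols=transitions):
        α    β    γ    δ    ε    ζ
    A  -3    0    0    0    0    0
    B   0    0    0    0   -4    0
    C   0    3    0   -3    0    4
    D   0   -3   -4    0    0    0
    E   3    1    4    0    0    0
    F   0    0    0    0    4   -4
    G   0    0    0    2    0    0

Candidate y = [3, 2, 2, 3, 3, 2, 3]; check y·C column-wise:
  col α: 3·-3 + 2·0 + 2·0 + 3·0 + 3·3 + 2·0 + 3·0 = 0
  col β: 3·0 + 2·0 + 2·3 + 3·-3 + 3·1 + 2·0 + 3·0 = 0
  col γ: 3·0 + 2·0 + 2·0 + 3·-4 + 3·4 + 2·0 + 3·0 = 0
  col δ: 3·0 + 2·0 + 2·-3 + 3·0 + 3·0 + 2·0 + 3·2 = 0
  col ε: 3·0 + 2·-4 + 2·0 + 3·0 + 3·0 + 2·4 + 3·0 = 0
  col ζ: 3·0 + 2·0 + 2·4 + 3·0 + 3·0 + 2·-4 + 3·0 = 0

y = (A:3, B:2, C:2, D:3, E:3, F:2, G:3)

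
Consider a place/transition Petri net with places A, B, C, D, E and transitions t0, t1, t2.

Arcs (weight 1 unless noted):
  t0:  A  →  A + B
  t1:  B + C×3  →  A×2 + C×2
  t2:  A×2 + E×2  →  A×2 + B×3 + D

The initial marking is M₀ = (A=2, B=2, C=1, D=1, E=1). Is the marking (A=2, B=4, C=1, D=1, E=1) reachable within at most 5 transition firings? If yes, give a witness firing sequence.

YES — reachable via ⟨t0, t0⟩ (2 firings)

step 1: fire t0:  (A=2, B=2, C=1, D=1, E=1) → (A=2, B=3, C=1, D=1, E=1)
step 2: fire t0:  (A=2, B=3, C=1, D=1, E=1) → (A=2, B=4, C=1, D=1, E=1)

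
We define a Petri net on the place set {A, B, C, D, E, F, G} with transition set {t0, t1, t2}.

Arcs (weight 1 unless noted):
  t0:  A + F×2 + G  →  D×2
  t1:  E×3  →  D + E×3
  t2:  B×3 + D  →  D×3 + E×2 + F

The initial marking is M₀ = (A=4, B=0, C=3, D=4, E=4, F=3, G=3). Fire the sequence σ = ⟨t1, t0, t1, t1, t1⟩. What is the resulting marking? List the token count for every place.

(A=3, B=0, C=3, D=10, E=4, F=1, G=2)

step 1: fire t1:  (A=4, B=0, C=3, D=4, E=4, F=3, G=3) → (A=4, B=0, C=3, D=5, E=4, F=3, G=3)
step 2: fire t0:  (A=4, B=0, C=3, D=5, E=4, F=3, G=3) → (A=3, B=0, C=3, D=7, E=4, F=1, G=2)
step 3: fire t1:  (A=3, B=0, C=3, D=7, E=4, F=1, G=2) → (A=3, B=0, C=3, D=8, E=4, F=1, G=2)
step 4: fire t1:  (A=3, B=0, C=3, D=8, E=4, F=1, G=2) → (A=3, B=0, C=3, D=9, E=4, F=1, G=2)
step 5: fire t1:  (A=3, B=0, C=3, D=9, E=4, F=1, G=2) → (A=3, B=0, C=3, D=10, E=4, F=1, G=2)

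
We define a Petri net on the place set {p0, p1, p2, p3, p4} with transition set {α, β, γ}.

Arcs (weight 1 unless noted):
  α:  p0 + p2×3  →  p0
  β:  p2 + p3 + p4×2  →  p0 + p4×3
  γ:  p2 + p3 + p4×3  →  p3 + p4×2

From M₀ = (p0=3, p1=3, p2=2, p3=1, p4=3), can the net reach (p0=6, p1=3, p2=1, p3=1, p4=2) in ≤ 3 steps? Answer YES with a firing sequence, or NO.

NO — not reachable within 3 firings

depth 0: 1 marking
depth 1: 3 markings reached so far
depth 2: 4 markings reached so far
depth 3: 4 markings reached so far
(frontier empty at depth 3; search complete)
target is not among the 4 markings reachable within 3 steps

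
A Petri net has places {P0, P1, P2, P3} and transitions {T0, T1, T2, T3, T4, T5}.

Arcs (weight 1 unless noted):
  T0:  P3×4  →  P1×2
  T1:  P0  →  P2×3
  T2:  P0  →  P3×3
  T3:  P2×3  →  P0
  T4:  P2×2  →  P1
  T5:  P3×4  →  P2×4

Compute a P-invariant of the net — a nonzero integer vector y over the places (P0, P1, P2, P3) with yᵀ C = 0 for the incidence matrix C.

Incidence matrix C (rows=places, cols=transitions):
       T0   T1   T2   T3   T4   T5
   P0   0   -1   -1    1    0    0
   P1   2    0    0    0    1    0
   P2   0    3    0   -3   -2    4
   P3  -4    0    3    0    0   -4

Candidate y = [3, 2, 1, 1]; check y·C column-wise:
  col T0: 3·0 + 2·2 + 1·0 + 1·-4 = 0
  col T1: 3·-1 + 2·0 + 1·3 + 1·0 = 0
  col T2: 3·-1 + 2·0 + 1·0 + 1·3 = 0
  col T3: 3·1 + 2·0 + 1·-3 + 1·0 = 0
  col T4: 3·0 + 2·1 + 1·-2 + 1·0 = 0
  col T5: 3·0 + 2·0 + 1·4 + 1·-4 = 0

y = (P0:3, P1:2, P2:1, P3:1)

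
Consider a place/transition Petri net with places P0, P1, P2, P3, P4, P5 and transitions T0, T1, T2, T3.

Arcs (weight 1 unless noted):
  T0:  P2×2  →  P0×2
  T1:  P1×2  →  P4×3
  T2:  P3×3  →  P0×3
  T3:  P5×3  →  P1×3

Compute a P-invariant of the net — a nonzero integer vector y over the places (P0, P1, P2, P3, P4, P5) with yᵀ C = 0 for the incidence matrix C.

Incidence matrix C (rows=places, cols=transitions):
       T0   T1   T2   T3
   P0   2    0    3    0
   P1   0   -2    0    3
   P2  -2    0    0    0
   P3   0    0   -3    0
   P4   0    3    0    0
   P5   0    0    0   -3

Candidate y = [1, 0, 1, 1, 0, 0]; check y·C column-wise:
  col T0: 1·2 + 1·-2 + 1·0 = 0
  col T1: 1·0 + 0·-2 + 1·0 + 1·0 + 0·3 = 0
  col T2: 1·3 + 1·0 + 1·-3 = 0
  col T3: 1·0 + 0·3 + 1·0 + 1·0 + 0·-3 = 0

y = (P0:1, P1:0, P2:1, P3:1, P4:0, P5:0)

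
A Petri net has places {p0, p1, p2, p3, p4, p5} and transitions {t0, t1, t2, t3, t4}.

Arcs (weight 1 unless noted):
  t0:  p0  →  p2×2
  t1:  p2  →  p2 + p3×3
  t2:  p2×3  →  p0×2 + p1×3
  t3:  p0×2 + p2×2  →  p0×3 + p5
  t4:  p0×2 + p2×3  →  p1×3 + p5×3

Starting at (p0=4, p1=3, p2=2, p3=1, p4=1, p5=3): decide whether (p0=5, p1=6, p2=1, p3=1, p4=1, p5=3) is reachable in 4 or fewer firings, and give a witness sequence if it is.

YES — reachable via ⟨t0, t2⟩ (2 firings)

step 1: fire t0:  (p0=4, p1=3, p2=2, p3=1, p4=1, p5=3) → (p0=3, p1=3, p2=4, p3=1, p4=1, p5=3)
step 2: fire t2:  (p0=3, p1=3, p2=4, p3=1, p4=1, p5=3) → (p0=5, p1=6, p2=1, p3=1, p4=1, p5=3)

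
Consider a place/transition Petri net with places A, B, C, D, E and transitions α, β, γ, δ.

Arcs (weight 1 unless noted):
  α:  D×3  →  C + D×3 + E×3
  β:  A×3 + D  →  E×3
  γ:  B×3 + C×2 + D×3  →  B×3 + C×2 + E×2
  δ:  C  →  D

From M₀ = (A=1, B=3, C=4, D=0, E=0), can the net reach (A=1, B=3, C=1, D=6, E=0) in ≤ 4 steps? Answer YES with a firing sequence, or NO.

depth 0: 1 marking
depth 1: 2 markings reached so far
depth 2: 3 markings reached so far
depth 3: 4 markings reached so far
depth 4: 6 markings reached so far
target is not among the 6 markings reachable within 4 steps

NO — not reachable within 4 firings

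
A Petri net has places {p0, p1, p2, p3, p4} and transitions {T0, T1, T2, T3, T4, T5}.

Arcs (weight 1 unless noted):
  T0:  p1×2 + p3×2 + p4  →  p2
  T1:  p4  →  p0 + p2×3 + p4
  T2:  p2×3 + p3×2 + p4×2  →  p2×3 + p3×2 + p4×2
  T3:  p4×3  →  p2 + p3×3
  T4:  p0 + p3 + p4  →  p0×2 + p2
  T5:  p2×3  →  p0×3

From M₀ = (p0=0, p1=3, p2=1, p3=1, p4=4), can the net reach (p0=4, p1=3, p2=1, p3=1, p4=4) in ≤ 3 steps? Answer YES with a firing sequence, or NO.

step 1: fire T1:  (p0=0, p1=3, p2=1, p3=1, p4=4) → (p0=1, p1=3, p2=4, p3=1, p4=4)
step 2: fire T5:  (p0=1, p1=3, p2=4, p3=1, p4=4) → (p0=4, p1=3, p2=1, p3=1, p4=4)

YES — reachable via ⟨T1, T5⟩ (2 firings)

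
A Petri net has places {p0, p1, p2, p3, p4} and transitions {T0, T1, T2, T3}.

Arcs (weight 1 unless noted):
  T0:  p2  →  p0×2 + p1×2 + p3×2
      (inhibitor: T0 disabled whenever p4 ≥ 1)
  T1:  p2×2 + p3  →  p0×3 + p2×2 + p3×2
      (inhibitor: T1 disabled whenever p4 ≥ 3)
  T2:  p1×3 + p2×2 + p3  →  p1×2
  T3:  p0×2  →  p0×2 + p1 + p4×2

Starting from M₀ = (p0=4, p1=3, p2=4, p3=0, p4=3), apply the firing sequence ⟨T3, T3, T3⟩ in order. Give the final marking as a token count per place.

(p0=4, p1=6, p2=4, p3=0, p4=9)

step 1: fire T3:  (p0=4, p1=3, p2=4, p3=0, p4=3) → (p0=4, p1=4, p2=4, p3=0, p4=5)
step 2: fire T3:  (p0=4, p1=4, p2=4, p3=0, p4=5) → (p0=4, p1=5, p2=4, p3=0, p4=7)
step 3: fire T3:  (p0=4, p1=5, p2=4, p3=0, p4=7) → (p0=4, p1=6, p2=4, p3=0, p4=9)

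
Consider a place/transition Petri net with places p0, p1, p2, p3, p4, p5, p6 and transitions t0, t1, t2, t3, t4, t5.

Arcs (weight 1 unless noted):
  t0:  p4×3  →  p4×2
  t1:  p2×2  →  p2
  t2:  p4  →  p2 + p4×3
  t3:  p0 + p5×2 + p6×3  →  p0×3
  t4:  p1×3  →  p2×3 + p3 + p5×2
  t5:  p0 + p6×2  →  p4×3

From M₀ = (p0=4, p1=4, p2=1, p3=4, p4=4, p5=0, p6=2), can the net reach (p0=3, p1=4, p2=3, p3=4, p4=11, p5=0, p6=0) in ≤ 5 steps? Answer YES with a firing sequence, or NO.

step 1: fire t2:  (p0=4, p1=4, p2=1, p3=4, p4=4, p5=0, p6=2) → (p0=4, p1=4, p2=2, p3=4, p4=6, p5=0, p6=2)
step 2: fire t2:  (p0=4, p1=4, p2=2, p3=4, p4=6, p5=0, p6=2) → (p0=4, p1=4, p2=3, p3=4, p4=8, p5=0, p6=2)
step 3: fire t5:  (p0=4, p1=4, p2=3, p3=4, p4=8, p5=0, p6=2) → (p0=3, p1=4, p2=3, p3=4, p4=11, p5=0, p6=0)

YES — reachable via ⟨t2, t2, t5⟩ (3 firings)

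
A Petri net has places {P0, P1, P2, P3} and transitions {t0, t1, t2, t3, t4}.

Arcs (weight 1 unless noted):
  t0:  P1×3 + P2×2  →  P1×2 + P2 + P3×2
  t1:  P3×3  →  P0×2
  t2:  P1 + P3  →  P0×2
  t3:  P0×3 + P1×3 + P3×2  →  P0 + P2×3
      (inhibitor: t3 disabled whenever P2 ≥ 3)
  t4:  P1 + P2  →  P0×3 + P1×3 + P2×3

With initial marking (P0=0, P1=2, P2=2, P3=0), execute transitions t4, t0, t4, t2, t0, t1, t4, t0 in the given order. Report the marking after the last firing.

step 1: fire t4:  (P0=0, P1=2, P2=2, P3=0) → (P0=3, P1=4, P2=4, P3=0)
step 2: fire t0:  (P0=3, P1=4, P2=4, P3=0) → (P0=3, P1=3, P2=3, P3=2)
step 3: fire t4:  (P0=3, P1=3, P2=3, P3=2) → (P0=6, P1=5, P2=5, P3=2)
step 4: fire t2:  (P0=6, P1=5, P2=5, P3=2) → (P0=8, P1=4, P2=5, P3=1)
step 5: fire t0:  (P0=8, P1=4, P2=5, P3=1) → (P0=8, P1=3, P2=4, P3=3)
step 6: fire t1:  (P0=8, P1=3, P2=4, P3=3) → (P0=10, P1=3, P2=4, P3=0)
step 7: fire t4:  (P0=10, P1=3, P2=4, P3=0) → (P0=13, P1=5, P2=6, P3=0)
step 8: fire t0:  (P0=13, P1=5, P2=6, P3=0) → (P0=13, P1=4, P2=5, P3=2)

(P0=13, P1=4, P2=5, P3=2)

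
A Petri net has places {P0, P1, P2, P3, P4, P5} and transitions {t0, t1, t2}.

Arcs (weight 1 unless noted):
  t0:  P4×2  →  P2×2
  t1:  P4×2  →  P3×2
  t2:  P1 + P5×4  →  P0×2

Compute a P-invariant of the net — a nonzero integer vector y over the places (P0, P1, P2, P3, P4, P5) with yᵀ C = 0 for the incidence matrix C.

Incidence matrix C (rows=places, cols=transitions):
       t0   t1   t2
   P0   0    0    2
   P1   0    0   -1
   P2   2    0    0
   P3   0    2    0
   P4  -2   -2    0
   P5   0    0   -4

Candidate y = [1, 2, 0, 0, 0, 0]; check y·C column-wise:
  col t0: 1·0 + 2·0 + 0·2 + 0·-2 = 0
  col t1: 1·0 + 2·0 + 0·2 + 0·-2 = 0
  col t2: 1·2 + 2·-1 + 0·-4 = 0

y = (P0:1, P1:2, P2:0, P3:0, P4:0, P5:0)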